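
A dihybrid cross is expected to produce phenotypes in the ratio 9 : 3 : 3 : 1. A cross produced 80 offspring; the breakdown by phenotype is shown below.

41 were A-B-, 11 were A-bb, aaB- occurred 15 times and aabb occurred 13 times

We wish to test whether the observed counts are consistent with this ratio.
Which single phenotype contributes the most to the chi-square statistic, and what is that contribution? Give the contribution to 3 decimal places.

Ratio total = 16. Expected counts: 80×9/16 = 45, 80×3/16 = 15, 80×3/16 = 15, 80×1/16 = 5.
cat         O        E   (O−E)²/E
A-B-       41       45     0.3556
A-bb       11       15     1.0667
aaB-       15       15     0.0000
aabb       13        5    12.8000
The largest term is for aabb: 12.800.

aabb, 12.800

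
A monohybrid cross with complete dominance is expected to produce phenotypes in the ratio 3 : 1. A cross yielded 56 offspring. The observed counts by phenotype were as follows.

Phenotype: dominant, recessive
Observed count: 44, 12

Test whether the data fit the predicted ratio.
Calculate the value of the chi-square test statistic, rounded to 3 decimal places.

Ratio total = 4. Expected counts: 56×3/4 = 42, 56×1/4 = 14.
cat            O        E   (O−E)²/E
dominant      44       42     0.0952
recessive     12       14     0.2857
Sum = 0.381

0.381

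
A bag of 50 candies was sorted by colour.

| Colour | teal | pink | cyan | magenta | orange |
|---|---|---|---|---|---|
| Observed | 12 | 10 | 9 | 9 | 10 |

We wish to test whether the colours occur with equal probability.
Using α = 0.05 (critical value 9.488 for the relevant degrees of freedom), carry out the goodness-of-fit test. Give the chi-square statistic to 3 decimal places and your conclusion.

0.600; do not reject

Under H₀ each category has probability 1/5, so each expected count is 50/5 = 10.
teal: (12 − 10)²/10 = 4/10 = 0.4000
pink: (10 − 10)²/10 = 0/10 = 0.0000
cyan: (9 − 10)²/10 = 1/10 = 0.1000
magenta: (9 − 10)²/10 = 1/10 = 0.1000
orange: (10 − 10)²/10 = 0/10 = 0.0000
Sum = 0.600
df = 4. Since 0.600 < 9.488, we do not reject H₀.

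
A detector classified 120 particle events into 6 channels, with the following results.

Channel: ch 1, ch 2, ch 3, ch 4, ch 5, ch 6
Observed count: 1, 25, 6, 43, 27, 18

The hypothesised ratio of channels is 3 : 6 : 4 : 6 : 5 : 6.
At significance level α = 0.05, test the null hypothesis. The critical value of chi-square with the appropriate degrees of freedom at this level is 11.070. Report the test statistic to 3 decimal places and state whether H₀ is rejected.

Ratio total = 30. Expected counts: 120×3/30 = 12, 120×6/30 = 24, 120×4/30 = 16, 120×6/30 = 24, 120×5/30 = 20, 120×6/30 = 24.
ch 1: (1 − 12)²/12 = 121/12 = 10.0833
ch 2: (25 − 24)²/24 = 1/24 = 0.0417
ch 3: (6 − 16)²/16 = 100/16 = 6.2500
ch 4: (43 − 24)²/24 = 361/24 = 15.0417
ch 5: (27 − 20)²/20 = 49/20 = 2.4500
ch 6: (18 − 24)²/24 = 36/24 = 1.5000
Sum = 35.367
df = 5. Since 35.367 > 11.070, we reject H₀.

35.367; reject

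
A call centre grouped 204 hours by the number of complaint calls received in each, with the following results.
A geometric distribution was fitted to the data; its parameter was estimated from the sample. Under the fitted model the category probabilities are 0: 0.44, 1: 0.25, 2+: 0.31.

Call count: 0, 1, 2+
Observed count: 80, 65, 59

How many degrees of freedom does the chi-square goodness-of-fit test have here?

1

There are k = 3 categories and 1 parameter estimated from the data, so df = 3 − 1 − 1 = 1.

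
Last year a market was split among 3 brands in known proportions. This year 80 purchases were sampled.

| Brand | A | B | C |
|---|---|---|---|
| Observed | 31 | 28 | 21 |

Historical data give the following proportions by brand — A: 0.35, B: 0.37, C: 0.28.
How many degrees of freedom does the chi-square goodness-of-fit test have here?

There are k = 3 categories and no parameters were estimated from the data, so df = 3 − 1 = 2.

2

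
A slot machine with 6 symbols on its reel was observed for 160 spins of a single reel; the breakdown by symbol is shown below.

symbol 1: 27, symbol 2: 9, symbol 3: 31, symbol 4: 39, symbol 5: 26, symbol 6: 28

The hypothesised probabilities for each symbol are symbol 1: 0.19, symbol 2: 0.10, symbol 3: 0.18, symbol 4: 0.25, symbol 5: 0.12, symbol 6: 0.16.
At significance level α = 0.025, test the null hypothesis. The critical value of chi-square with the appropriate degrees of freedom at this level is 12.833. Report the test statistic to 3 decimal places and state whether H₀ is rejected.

Expected counts E_i = n·p_i: 160×0.19 = 30.4, 160×0.10 = 16, 160×0.18 = 28.8, 160×0.25 = 40, 160×0.12 = 19.2, 160×0.16 = 25.6.
symbol 1: (27 − 30.4)²/30.4 = 11.56/30.4 = 0.3803
symbol 2: (9 − 16)²/16 = 49/16 = 3.0625
symbol 3: (31 − 28.8)²/28.8 = 4.84/28.8 = 0.1681
symbol 4: (39 − 40)²/40 = 1/40 = 0.0250
symbol 5: (26 − 19.2)²/19.2 = 46.24/19.2 = 2.4083
symbol 6: (28 − 25.6)²/25.6 = 5.76/25.6 = 0.2250
Sum = 6.269
df = 5. Since 6.269 < 12.833, we do not reject H₀.

6.269; do not reject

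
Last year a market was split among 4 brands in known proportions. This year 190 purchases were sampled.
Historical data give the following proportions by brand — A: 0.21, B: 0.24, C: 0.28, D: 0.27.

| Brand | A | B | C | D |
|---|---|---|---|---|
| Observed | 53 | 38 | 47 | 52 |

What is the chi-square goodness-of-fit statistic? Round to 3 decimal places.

6.300

Expected counts E_i = n·p_i: 190×0.21 = 39.9, 190×0.24 = 45.6, 190×0.28 = 53.2, 190×0.27 = 51.3.
cat         O        E   (O−E)²/E
A          53     39.9     4.3010
B          38     45.6     1.2667
C          47     53.2     0.7226
D          52     51.3     0.0096
Sum = 6.300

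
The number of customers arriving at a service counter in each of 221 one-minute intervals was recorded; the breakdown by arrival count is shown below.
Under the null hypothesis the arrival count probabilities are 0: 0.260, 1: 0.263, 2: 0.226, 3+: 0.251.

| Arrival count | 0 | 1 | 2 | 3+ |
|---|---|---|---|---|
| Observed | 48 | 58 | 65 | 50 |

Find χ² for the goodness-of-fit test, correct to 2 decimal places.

Expected counts E_i = n·p_i: 221×0.260 = 57.46, 221×0.263 = 58.123, 221×0.226 = 49.946, 221×0.251 = 55.471.
0: (48 − 57.46)²/57.46 = 89.4916/57.46 = 1.557
1: (58 − 58.123)²/58.123 = 0.015129/58.123 = 0.000
2: (65 − 49.946)²/49.946 = 226.622916/49.946 = 4.537
3+: (50 − 55.471)²/55.471 = 29.931841/55.471 = 0.540
Sum = 6.63

6.63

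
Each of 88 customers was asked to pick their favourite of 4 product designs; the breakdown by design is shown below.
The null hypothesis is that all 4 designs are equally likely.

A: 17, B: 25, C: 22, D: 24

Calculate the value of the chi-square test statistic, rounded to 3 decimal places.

1.727

Expected count for each of the 4 categories: 88/4 = 22.
A: (17 − 22)²/22 = 25/22 = 1.1364
B: (25 − 22)²/22 = 9/22 = 0.4091
C: (22 − 22)²/22 = 0/22 = 0.0000
D: (24 − 22)²/22 = 4/22 = 0.1818
Sum = 1.727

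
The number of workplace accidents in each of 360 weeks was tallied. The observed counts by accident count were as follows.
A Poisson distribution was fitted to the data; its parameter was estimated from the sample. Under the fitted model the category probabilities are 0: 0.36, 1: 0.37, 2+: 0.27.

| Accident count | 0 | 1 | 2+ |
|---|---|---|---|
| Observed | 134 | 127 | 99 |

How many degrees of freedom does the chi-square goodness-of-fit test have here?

There are k = 3 categories and 1 parameter estimated from the data, so df = 3 − 1 − 1 = 1.

1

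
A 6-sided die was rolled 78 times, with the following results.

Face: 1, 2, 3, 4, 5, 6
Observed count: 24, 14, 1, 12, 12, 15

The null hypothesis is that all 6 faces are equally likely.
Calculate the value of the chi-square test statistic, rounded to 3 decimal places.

Expected count for each of the 6 categories: 78/6 = 13.
cat         O        E   (O−E)²/E
1          24       13     9.3077
2          14       13     0.0769
3           1       13    11.0769
4          12       13     0.0769
5          12       13     0.0769
6          15       13     0.3077
Sum = 20.923

20.923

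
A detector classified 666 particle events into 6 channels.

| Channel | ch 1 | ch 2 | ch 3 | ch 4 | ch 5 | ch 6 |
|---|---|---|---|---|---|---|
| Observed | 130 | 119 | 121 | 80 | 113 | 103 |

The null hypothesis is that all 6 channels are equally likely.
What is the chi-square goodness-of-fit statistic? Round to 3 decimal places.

Under H₀ each category has probability 1/6, so each expected count is 666/6 = 111.
ch 1: (130 − 111)²/111 = 361/111 = 3.2523
ch 2: (119 − 111)²/111 = 64/111 = 0.5766
ch 3: (121 − 111)²/111 = 100/111 = 0.9009
ch 4: (80 − 111)²/111 = 961/111 = 8.6577
ch 5: (113 − 111)²/111 = 4/111 = 0.0360
ch 6: (103 − 111)²/111 = 64/111 = 0.5766
Sum = 14.000

14.000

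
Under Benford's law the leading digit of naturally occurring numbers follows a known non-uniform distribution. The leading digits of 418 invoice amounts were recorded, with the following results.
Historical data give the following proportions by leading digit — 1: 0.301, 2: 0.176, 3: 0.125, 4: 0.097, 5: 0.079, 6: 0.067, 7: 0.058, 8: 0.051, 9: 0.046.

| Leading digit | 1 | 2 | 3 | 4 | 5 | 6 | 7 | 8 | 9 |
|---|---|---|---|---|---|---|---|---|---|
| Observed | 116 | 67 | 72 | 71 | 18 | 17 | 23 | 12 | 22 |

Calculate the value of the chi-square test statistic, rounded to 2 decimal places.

47.39

Expected counts E_i = n·p_i: 418×0.301 = 125.818, 418×0.176 = 73.568, 418×0.125 = 52.25, 418×0.097 = 40.546, 418×0.079 = 33.022, 418×0.067 = 28.006, 418×0.058 = 24.244, 418×0.051 = 21.318, 418×0.046 = 19.228.
χ² = (116−125.818)²/125.818 + (67−73.568)²/73.568 + (72−52.25)²/52.25 + (71−40.546)²/40.546 + (18−33.022)²/33.022 + (17−28.006)²/28.006 + (23−24.244)²/24.244 + (12−21.318)²/21.318 + (22−19.228)²/19.228
   = 0.766 + 0.586 + 7.465 + 22.874 + 6.834 + 4.325 + 0.064 + 4.073 + 0.400
Sum = 47.39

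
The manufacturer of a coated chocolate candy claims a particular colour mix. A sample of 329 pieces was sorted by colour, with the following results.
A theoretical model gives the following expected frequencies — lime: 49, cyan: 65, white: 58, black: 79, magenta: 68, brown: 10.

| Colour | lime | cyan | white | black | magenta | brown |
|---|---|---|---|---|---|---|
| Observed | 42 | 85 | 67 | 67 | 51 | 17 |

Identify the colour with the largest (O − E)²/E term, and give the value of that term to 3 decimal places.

χ² = (42−49)²/49 + (85−65)²/65 + (67−58)²/58 + (67−79)²/79 + (51−68)²/68 + (17−10)²/10
   = 1.0000 + 6.1538 + 1.3966 + 1.8228 + 4.2500 + 4.9000
The largest term is for cyan: 6.154.

cyan, 6.154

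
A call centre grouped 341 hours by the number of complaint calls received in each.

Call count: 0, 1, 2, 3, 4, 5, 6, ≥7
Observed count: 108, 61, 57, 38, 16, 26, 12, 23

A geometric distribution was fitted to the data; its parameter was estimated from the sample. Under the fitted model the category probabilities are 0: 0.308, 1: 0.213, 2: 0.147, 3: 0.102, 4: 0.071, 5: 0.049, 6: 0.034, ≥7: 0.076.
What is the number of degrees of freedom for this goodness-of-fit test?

There are k = 8 categories and 1 parameter estimated from the data, so df = 8 − 1 − 1 = 6.

6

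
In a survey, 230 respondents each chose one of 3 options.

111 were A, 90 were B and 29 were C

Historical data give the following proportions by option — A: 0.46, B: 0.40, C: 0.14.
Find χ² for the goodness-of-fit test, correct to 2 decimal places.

0.62

Expected counts E_i = n·p_i: 230×0.46 = 105.8, 230×0.40 = 92, 230×0.14 = 32.2.
χ² = (111−105.8)²/105.8 + (90−92)²/92 + (29−32.2)²/32.2
   = 0.256 + 0.043 + 0.318
Sum = 0.62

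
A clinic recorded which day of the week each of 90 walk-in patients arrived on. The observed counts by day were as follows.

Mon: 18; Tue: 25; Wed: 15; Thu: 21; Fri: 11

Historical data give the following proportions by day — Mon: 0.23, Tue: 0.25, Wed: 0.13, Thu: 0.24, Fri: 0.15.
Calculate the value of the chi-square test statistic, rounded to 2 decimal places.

Expected counts E_i = n·p_i: 90×0.23 = 20.7, 90×0.25 = 22.5, 90×0.13 = 11.7, 90×0.24 = 21.6, 90×0.15 = 13.5.
Mon: (18 − 20.7)²/20.7 = 7.29/20.7 = 0.352
Tue: (25 − 22.5)²/22.5 = 6.25/22.5 = 0.278
Wed: (15 − 11.7)²/11.7 = 10.89/11.7 = 0.931
Thu: (21 − 21.6)²/21.6 = 0.36/21.6 = 0.017
Fri: (11 − 13.5)²/13.5 = 6.25/13.5 = 0.463
Sum = 2.04

2.04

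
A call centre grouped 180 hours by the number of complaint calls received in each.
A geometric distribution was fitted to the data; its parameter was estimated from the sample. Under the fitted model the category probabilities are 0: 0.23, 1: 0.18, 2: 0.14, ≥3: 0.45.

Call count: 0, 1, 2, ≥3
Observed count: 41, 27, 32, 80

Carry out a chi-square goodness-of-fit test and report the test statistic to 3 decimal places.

Expected counts E_i = n·p_i: 180×0.23 = 41.4, 180×0.18 = 32.4, 180×0.14 = 25.2, 180×0.45 = 81.
cat         O        E   (O−E)²/E
0          41     41.4     0.0039
1          27     32.4     0.9000
2          32     25.2     1.8349
≥3         80       81     0.0123
Sum = 2.751

2.751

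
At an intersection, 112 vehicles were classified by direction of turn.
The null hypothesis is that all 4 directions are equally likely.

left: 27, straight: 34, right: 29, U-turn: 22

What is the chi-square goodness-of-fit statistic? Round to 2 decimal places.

Expected count for each of the 4 categories: 112/4 = 28.
left: (27 − 28)²/28 = 1/28 = 0.036
straight: (34 − 28)²/28 = 36/28 = 1.286
right: (29 − 28)²/28 = 1/28 = 0.036
U-turn: (22 − 28)²/28 = 36/28 = 1.286
Sum = 2.64

2.64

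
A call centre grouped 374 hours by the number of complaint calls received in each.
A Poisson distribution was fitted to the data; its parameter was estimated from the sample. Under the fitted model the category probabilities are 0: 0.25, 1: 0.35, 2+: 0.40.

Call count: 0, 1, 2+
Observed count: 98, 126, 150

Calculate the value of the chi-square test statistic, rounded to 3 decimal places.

0.401

Expected counts E_i = n·p_i: 374×0.25 = 93.5, 374×0.35 = 130.9, 374×0.40 = 149.6.
χ² = (98−93.5)²/93.5 + (126−130.9)²/130.9 + (150−149.6)²/149.6
   = 0.2166 + 0.1834 + 0.0011
Sum = 0.401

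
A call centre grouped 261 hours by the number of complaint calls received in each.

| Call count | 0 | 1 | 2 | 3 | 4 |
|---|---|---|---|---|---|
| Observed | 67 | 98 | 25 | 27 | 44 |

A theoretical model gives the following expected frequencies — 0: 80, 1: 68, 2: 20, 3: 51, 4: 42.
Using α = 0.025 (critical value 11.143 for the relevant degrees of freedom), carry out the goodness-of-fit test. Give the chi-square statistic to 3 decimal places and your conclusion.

27.987; reject

χ² = (67−80)²/80 + (98−68)²/68 + (25−20)²/20 + (27−51)²/51 + (44−42)²/42
   = 2.1125 + 13.2353 + 1.2500 + 11.2941 + 0.0952
Sum = 27.987
df = 4. Since 27.987 > 11.143, we reject H₀.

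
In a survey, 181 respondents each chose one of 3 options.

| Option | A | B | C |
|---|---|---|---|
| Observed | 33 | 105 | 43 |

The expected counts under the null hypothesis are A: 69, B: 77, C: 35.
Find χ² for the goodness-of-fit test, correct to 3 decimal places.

30.793

A: (33 − 69)²/69 = 1296/69 = 18.7826
B: (105 − 77)²/77 = 784/77 = 10.1818
C: (43 − 35)²/35 = 64/35 = 1.8286
Sum = 30.793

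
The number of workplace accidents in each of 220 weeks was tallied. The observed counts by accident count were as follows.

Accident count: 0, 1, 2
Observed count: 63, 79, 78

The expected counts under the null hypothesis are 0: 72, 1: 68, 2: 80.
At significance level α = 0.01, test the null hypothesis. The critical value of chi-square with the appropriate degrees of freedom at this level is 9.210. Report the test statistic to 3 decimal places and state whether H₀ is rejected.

2.954; do not reject

0: (63 − 72)²/72 = 81/72 = 1.1250
1: (79 − 68)²/68 = 121/68 = 1.7794
2: (78 − 80)²/80 = 4/80 = 0.0500
Sum = 2.954
df = 2. Since 2.954 < 9.210, we do not reject H₀.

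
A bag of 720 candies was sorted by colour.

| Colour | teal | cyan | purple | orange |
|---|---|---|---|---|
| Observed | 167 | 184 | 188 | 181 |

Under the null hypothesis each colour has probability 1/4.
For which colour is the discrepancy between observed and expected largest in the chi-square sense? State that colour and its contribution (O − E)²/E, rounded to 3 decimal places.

teal, 0.939

Under H₀ each category has probability 1/4, so each expected count is 720/4 = 180.
χ² = (167−180)²/180 + (184−180)²/180 + (188−180)²/180 + (181−180)²/180
   = 0.9389 + 0.0889 + 0.3556 + 0.0056
The largest term is for teal: 0.939.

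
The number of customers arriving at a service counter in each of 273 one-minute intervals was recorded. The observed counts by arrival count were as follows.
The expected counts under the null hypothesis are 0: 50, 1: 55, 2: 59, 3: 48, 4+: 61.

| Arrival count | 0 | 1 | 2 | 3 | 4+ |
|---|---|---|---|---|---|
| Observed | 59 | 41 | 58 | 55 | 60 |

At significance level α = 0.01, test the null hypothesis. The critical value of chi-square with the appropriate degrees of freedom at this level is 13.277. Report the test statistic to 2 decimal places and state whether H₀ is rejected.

0: (59 − 50)²/50 = 81/50 = 1.620
1: (41 − 55)²/55 = 196/55 = 3.564
2: (58 − 59)²/59 = 1/59 = 0.017
3: (55 − 48)²/48 = 49/48 = 1.021
4+: (60 − 61)²/61 = 1/61 = 0.016
Sum = 6.24
df = 4. Since 6.24 < 13.277, we do not reject H₀.

6.24; do not reject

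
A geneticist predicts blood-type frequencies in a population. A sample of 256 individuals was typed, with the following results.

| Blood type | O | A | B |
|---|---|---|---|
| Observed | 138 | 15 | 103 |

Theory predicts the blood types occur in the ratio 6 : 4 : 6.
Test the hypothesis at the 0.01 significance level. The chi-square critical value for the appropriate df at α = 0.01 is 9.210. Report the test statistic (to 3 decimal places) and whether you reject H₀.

Ratio total = 16. Expected counts: 256×6/16 = 96, 256×4/16 = 64, 256×6/16 = 96.
cat         O        E   (O−E)²/E
O         138       96    18.3750
A          15       64    37.5156
B         103       96     0.5104
Sum = 56.401
df = 2. Since 56.401 > 9.210, we reject H₀.

56.401; reject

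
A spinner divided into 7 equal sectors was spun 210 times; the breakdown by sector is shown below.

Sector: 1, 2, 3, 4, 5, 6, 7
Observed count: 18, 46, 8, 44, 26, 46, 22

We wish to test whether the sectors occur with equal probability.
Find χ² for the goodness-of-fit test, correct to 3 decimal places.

Under H₀ each category has probability 1/7, so each expected count is 210/7 = 30.
χ² = (18−30)²/30 + (46−30)²/30 + (8−30)²/30 + (44−30)²/30 + (26−30)²/30 + (46−30)²/30 + (22−30)²/30
   = 4.8000 + 8.5333 + 16.1333 + 6.5333 + 0.5333 + 8.5333 + 2.1333
Sum = 47.200

47.200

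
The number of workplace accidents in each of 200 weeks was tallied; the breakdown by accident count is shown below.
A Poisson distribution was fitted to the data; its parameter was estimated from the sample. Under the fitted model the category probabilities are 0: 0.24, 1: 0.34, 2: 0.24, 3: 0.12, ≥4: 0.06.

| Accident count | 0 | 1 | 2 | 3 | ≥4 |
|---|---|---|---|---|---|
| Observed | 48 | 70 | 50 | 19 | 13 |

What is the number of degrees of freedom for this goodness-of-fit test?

There are k = 5 categories and 1 parameter estimated from the data, so df = 5 − 1 − 1 = 3.

3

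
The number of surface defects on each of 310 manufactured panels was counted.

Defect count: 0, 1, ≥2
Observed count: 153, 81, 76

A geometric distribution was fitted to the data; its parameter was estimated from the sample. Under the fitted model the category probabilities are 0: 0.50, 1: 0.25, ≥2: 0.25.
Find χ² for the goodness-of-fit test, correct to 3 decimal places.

Expected counts E_i = n·p_i: 310×0.50 = 155, 310×0.25 = 77.5, 310×0.25 = 77.5.
χ² = (153−155)²/155 + (81−77.5)²/77.5 + (76−77.5)²/77.5
   = 0.0258 + 0.1581 + 0.0290
Sum = 0.213

0.213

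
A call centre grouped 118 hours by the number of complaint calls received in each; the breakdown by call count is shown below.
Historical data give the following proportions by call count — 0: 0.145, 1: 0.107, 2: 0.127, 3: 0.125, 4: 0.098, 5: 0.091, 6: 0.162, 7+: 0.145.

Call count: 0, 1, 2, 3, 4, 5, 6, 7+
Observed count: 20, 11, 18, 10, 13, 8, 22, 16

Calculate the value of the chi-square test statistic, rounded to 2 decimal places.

Expected counts E_i = n·p_i: 118×0.145 = 17.11, 118×0.107 = 12.626, 118×0.127 = 14.986, 118×0.125 = 14.75, 118×0.098 = 11.564, 118×0.091 = 10.738, 118×0.162 = 19.116, 118×0.145 = 17.11.
cat         O        E   (O−E)²/E
0          20    17.11      0.488
1          11   12.626      0.209
2          18   14.986      0.606
3          10    14.75      1.530
4          13   11.564      0.178
5           8   10.738      0.698
6          22   19.116      0.435
7+         16    17.11      0.072
Sum = 4.22

4.22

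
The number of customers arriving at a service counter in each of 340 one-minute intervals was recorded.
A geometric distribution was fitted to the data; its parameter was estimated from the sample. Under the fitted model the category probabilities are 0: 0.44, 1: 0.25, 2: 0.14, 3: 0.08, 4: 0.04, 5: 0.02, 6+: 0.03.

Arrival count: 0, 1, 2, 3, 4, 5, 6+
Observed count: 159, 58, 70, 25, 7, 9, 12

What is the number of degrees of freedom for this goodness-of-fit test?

There are k = 7 categories and 1 parameter estimated from the data, so df = 7 − 1 − 1 = 5.

5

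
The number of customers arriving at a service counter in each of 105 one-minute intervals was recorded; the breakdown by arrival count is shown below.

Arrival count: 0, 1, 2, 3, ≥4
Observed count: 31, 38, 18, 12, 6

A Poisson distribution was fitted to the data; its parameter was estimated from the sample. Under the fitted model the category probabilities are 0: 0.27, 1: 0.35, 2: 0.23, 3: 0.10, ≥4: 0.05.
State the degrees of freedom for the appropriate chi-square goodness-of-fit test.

3

There are k = 5 categories and 1 parameter estimated from the data, so df = 5 − 1 − 1 = 3.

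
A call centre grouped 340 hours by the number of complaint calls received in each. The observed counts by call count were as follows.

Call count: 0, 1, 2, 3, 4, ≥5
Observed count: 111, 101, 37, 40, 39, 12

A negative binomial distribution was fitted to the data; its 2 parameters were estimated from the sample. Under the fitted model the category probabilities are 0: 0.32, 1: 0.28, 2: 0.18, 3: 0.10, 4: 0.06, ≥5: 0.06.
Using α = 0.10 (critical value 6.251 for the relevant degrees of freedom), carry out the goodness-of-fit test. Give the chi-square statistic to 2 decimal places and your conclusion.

Expected counts E_i = n·p_i: 340×0.32 = 108.8, 340×0.28 = 95.2, 340×0.18 = 61.2, 340×0.10 = 34, 340×0.06 = 20.4, 340×0.06 = 20.4.
0: (111 − 108.8)²/108.8 = 4.84/108.8 = 0.044
1: (101 − 95.2)²/95.2 = 33.64/95.2 = 0.353
2: (37 − 61.2)²/61.2 = 585.64/61.2 = 9.569
3: (40 − 34)²/34 = 36/34 = 1.059
4: (39 − 20.4)²/20.4 = 345.96/20.4 = 16.959
≥5: (12 − 20.4)²/20.4 = 70.56/20.4 = 3.459
Sum = 31.44
df = 3. Since 31.44 > 6.251, we reject H₀.

31.44; reject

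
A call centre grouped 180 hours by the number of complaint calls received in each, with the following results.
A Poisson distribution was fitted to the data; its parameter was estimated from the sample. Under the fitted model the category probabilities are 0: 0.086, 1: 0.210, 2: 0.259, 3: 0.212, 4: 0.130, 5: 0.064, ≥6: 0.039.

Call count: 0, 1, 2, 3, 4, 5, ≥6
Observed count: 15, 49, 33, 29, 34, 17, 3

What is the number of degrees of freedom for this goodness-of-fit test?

There are k = 7 categories and 1 parameter estimated from the data, so df = 7 − 1 − 1 = 5.

5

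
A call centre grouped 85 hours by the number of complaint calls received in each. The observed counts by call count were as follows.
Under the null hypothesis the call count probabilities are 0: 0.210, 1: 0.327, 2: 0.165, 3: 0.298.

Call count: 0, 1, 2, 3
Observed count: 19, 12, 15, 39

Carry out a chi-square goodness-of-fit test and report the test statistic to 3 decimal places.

Expected counts E_i = n·p_i: 85×0.210 = 17.85, 85×0.327 = 27.795, 85×0.165 = 14.025, 85×0.298 = 25.33.
χ² = (19−17.85)²/17.85 + (12−27.795)²/27.795 + (15−14.025)²/14.025 + (39−25.33)²/25.33
   = 0.0741 + 8.9758 + 0.0678 + 7.3774
Sum = 16.495

16.495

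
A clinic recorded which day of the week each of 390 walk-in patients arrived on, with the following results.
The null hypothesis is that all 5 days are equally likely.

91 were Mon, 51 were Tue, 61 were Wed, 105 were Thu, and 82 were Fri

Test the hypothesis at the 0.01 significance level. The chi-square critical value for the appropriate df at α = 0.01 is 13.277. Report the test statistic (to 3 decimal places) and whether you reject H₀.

24.769; reject

Expected count for each of the 5 categories: 390/5 = 78.
Mon: (91 − 78)²/78 = 169/78 = 2.1667
Tue: (51 − 78)²/78 = 729/78 = 9.3462
Wed: (61 − 78)²/78 = 289/78 = 3.7051
Thu: (105 − 78)²/78 = 729/78 = 9.3462
Fri: (82 − 78)²/78 = 16/78 = 0.2051
Sum = 24.769
df = 4. Since 24.769 > 13.277, we reject H₀.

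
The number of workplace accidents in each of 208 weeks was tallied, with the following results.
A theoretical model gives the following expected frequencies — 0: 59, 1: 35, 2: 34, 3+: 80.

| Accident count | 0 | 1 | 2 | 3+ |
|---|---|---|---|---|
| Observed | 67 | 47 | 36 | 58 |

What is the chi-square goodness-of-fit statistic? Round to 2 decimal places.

11.37

cat         O        E   (O−E)²/E
0          67       59      1.085
1          47       35      4.114
2          36       34      0.118
3+         58       80      6.050
Sum = 11.37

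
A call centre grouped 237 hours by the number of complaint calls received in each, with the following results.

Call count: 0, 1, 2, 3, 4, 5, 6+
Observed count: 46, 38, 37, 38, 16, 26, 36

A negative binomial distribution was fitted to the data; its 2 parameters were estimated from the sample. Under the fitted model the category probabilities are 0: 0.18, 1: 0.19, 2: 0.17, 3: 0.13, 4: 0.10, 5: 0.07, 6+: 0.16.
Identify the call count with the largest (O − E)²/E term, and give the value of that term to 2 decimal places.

5, 5.34

Expected counts E_i = n·p_i: 237×0.18 = 42.66, 237×0.19 = 45.03, 237×0.17 = 40.29, 237×0.13 = 30.81, 237×0.10 = 23.7, 237×0.07 = 16.59, 237×0.16 = 37.92.
χ² = (46−42.66)²/42.66 + (38−45.03)²/45.03 + (37−40.29)²/40.29 + (38−30.81)²/30.81 + (16−23.7)²/23.7 + (26−16.59)²/16.59 + (36−37.92)²/37.92
   = 0.262 + 1.098 + 0.269 + 1.678 + 2.502 + 5.337 + 0.097
The largest term is for 5: 5.34.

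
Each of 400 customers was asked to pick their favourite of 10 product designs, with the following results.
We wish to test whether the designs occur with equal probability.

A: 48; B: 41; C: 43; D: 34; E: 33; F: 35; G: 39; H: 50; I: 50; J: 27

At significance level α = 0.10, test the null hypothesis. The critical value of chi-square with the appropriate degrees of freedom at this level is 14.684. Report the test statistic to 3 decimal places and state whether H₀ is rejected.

13.850; do not reject

Under H₀ each category has probability 1/10, so each expected count is 400/10 = 40.
A: (48 − 40)²/40 = 64/40 = 1.6000
B: (41 − 40)²/40 = 1/40 = 0.0250
C: (43 − 40)²/40 = 9/40 = 0.2250
D: (34 − 40)²/40 = 36/40 = 0.9000
E: (33 − 40)²/40 = 49/40 = 1.2250
F: (35 − 40)²/40 = 25/40 = 0.6250
G: (39 − 40)²/40 = 1/40 = 0.0250
H: (50 − 40)²/40 = 100/40 = 2.5000
I: (50 − 40)²/40 = 100/40 = 2.5000
J: (27 − 40)²/40 = 169/40 = 4.2250
Sum = 13.850
df = 9. Since 13.850 < 14.684, we do not reject H₀.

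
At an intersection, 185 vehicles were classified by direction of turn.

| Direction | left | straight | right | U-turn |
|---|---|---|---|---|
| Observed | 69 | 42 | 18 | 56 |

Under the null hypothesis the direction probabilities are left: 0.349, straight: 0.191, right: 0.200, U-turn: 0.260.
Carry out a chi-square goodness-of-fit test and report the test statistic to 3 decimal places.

Expected counts E_i = n·p_i: 185×0.349 = 64.565, 185×0.191 = 35.335, 185×0.200 = 37, 185×0.260 = 48.1.
cat           O        E   (O−E)²/E
left         69   64.565     0.3046
straight     42   35.335     1.2572
right        18       37     9.7568
U-turn       56     48.1     1.2975
Sum = 12.616

12.616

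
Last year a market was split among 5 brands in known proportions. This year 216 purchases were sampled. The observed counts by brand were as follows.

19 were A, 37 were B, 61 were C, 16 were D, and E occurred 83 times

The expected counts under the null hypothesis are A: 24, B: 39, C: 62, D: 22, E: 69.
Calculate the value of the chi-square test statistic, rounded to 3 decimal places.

5.637

cat         O        E   (O−E)²/E
A          19       24     1.0417
B          37       39     0.1026
C          61       62     0.0161
D          16       22     1.6364
E          83       69     2.8406
Sum = 5.637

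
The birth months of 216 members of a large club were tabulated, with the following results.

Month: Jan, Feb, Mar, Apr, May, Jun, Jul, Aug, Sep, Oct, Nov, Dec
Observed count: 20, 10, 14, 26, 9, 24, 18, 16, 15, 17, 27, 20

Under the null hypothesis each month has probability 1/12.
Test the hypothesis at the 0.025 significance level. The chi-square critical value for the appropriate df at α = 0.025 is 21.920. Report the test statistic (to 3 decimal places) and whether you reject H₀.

Expected count for each of the 12 categories: 216/12 = 18.
cat         O        E   (O−E)²/E
Jan        20       18     0.2222
Feb        10       18     3.5556
Mar        14       18     0.8889
Apr        26       18     3.5556
May         9       18     4.5000
Jun        24       18     2.0000
Jul        18       18     0.0000
Aug        16       18     0.2222
Sep        15       18     0.5000
Oct        17       18     0.0556
Nov        27       18     4.5000
Dec        20       18     0.2222
Sum = 20.222
df = 11. Since 20.222 < 21.920, we do not reject H₀.

20.222; do not reject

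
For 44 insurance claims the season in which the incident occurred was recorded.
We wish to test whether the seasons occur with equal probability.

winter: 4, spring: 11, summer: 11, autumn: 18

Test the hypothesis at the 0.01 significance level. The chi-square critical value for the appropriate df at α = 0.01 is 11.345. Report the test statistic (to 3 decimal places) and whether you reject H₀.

Expected count for each of the 4 categories: 44/4 = 11.
χ² = (4−11)²/11 + (11−11)²/11 + (11−11)²/11 + (18−11)²/11
   = 4.4545 + 0.0000 + 0.0000 + 4.4545
Sum = 8.909
df = 3. Since 8.909 < 11.345, we do not reject H₀.

8.909; do not reject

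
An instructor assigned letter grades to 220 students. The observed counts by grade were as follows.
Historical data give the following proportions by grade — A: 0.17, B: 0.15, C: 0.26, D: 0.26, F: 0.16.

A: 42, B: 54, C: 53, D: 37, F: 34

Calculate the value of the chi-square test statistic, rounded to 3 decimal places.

21.412

Expected counts E_i = n·p_i: 220×0.17 = 37.4, 220×0.15 = 33, 220×0.26 = 57.2, 220×0.26 = 57.2, 220×0.16 = 35.2.
cat         O        E   (O−E)²/E
A          42     37.4     0.5658
B          54       33    13.3636
C          53     57.2     0.3084
D          37     57.2     7.1336
F          34     35.2     0.0409
Sum = 21.412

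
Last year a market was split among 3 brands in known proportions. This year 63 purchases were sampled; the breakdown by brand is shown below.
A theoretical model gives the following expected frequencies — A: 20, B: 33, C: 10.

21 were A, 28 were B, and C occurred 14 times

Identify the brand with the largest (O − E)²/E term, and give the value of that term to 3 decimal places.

cat         O        E   (O−E)²/E
A          21       20     0.0500
B          28       33     0.7576
C          14       10     1.6000
The largest term is for C: 1.600.

C, 1.600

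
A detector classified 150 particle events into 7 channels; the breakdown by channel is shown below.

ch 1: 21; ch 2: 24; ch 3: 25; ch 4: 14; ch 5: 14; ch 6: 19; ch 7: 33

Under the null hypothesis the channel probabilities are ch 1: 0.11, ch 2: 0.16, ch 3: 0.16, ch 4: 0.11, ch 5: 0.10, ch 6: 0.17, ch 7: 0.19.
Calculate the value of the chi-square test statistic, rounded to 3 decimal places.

4.082

Expected counts E_i = n·p_i: 150×0.11 = 16.5, 150×0.16 = 24, 150×0.16 = 24, 150×0.11 = 16.5, 150×0.10 = 15, 150×0.17 = 25.5, 150×0.19 = 28.5.
χ² = (21−16.5)²/16.5 + (24−24)²/24 + (25−24)²/24 + (14−16.5)²/16.5 + (14−15)²/15 + (19−25.5)²/25.5 + (33−28.5)²/28.5
   = 1.2273 + 0.0000 + 0.0417 + 0.3788 + 0.0667 + 1.6569 + 0.7105
Sum = 4.082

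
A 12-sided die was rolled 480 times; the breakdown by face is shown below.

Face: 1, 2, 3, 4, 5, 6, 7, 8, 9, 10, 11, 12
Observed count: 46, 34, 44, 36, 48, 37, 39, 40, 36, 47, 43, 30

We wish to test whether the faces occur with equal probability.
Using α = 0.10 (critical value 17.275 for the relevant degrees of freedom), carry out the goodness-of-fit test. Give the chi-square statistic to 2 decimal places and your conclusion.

Expected count for each of the 12 categories: 480/12 = 40.
χ² = (46−40)²/40 + (34−40)²/40 + (44−40)²/40 + (36−40)²/40 + (48−40)²/40 + (37−40)²/40 + (39−40)²/40 + (40−40)²/40 + (36−40)²/40 + (47−40)²/40 + (43−40)²/40 + (30−40)²/40
   = 0.900 + 0.900 + 0.400 + 0.400 + 1.600 + 0.225 + 0.025 + 0.000 + 0.400 + 1.225 + 0.225 + 2.500
Sum = 8.80
df = 11. Since 8.80 < 17.275, we do not reject H₀.

8.80; do not reject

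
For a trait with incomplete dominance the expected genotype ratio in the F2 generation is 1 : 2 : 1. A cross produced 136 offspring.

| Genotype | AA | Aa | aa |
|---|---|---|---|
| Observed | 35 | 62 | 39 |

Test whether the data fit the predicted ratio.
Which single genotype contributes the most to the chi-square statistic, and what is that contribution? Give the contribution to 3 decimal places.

Ratio total = 4. Expected counts: 136×1/4 = 34, 136×2/4 = 68, 136×1/4 = 34.
cat         O        E   (O−E)²/E
AA         35       34     0.0294
Aa         62       68     0.5294
aa         39       34     0.7353
The largest term is for aa: 0.735.

aa, 0.735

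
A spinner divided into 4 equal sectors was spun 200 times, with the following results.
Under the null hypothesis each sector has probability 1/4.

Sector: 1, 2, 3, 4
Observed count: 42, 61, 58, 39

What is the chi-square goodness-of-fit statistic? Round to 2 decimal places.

7.40

Under H₀ each category has probability 1/4, so each expected count is 200/4 = 50.
χ² = (42−50)²/50 + (61−50)²/50 + (58−50)²/50 + (39−50)²/50
   = 1.280 + 2.420 + 1.280 + 2.420
Sum = 7.40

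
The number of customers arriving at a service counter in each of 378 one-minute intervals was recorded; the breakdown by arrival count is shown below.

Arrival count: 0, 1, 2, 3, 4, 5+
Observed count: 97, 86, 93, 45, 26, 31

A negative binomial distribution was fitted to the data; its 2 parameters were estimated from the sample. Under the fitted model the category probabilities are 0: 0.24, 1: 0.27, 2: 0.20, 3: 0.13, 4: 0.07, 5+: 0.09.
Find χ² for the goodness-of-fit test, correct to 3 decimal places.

Expected counts E_i = n·p_i: 378×0.24 = 90.72, 378×0.27 = 102.06, 378×0.20 = 75.6, 378×0.13 = 49.14, 378×0.07 = 26.46, 378×0.09 = 34.02.
0: (97 − 90.72)²/90.72 = 39.4384/90.72 = 0.4347
1: (86 − 102.06)²/102.06 = 257.9236/102.06 = 2.5272
2: (93 − 75.6)²/75.6 = 302.76/75.6 = 4.0048
3: (45 − 49.14)²/49.14 = 17.1396/49.14 = 0.3488
4: (26 − 26.46)²/26.46 = 0.2116/26.46 = 0.0080
5+: (31 − 34.02)²/34.02 = 9.1204/34.02 = 0.2681
Sum = 7.592

7.592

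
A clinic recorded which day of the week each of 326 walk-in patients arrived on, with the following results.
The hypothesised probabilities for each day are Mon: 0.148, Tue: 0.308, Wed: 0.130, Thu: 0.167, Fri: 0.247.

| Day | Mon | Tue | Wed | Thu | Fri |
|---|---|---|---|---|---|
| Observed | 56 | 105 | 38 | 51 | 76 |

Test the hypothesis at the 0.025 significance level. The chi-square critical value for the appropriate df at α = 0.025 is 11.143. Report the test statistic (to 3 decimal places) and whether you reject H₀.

Expected counts E_i = n·p_i: 326×0.148 = 48.248, 326×0.308 = 100.408, 326×0.130 = 42.38, 326×0.167 = 54.442, 326×0.247 = 80.522.
Mon: (56 − 48.248)²/48.248 = 60.093504/48.248 = 1.2455
Tue: (105 − 100.408)²/100.408 = 21.086464/100.408 = 0.2100
Wed: (38 − 42.38)²/42.38 = 19.1844/42.38 = 0.4527
Thu: (51 − 54.442)²/54.442 = 11.847364/54.442 = 0.2176
Fri: (76 − 80.522)²/80.522 = 20.448484/80.522 = 0.2539
Sum = 2.380
df = 4. Since 2.380 < 11.143, we do not reject H₀.

2.380; do not reject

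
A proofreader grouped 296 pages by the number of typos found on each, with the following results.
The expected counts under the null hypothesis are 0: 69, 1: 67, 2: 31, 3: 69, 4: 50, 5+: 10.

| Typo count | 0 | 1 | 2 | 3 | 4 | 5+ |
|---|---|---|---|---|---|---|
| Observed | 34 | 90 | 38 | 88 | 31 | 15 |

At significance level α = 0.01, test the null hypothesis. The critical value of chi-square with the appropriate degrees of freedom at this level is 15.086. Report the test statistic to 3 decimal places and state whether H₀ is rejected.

cat         O        E   (O−E)²/E
0          34       69    17.7536
1          90       67     7.8955
2          38       31     1.5806
3          88       69     5.2319
4          31       50     7.2200
5+         15       10     2.5000
Sum = 42.182
df = 5. Since 42.182 > 15.086, we reject H₀.

42.182; reject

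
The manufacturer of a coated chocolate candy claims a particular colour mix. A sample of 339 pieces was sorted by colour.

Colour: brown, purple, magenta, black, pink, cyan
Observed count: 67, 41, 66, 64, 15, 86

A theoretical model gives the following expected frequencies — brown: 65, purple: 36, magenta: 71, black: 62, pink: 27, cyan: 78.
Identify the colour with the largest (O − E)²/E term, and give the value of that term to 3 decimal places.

pink, 5.333

χ² = (67−65)²/65 + (41−36)²/36 + (66−71)²/71 + (64−62)²/62 + (15−27)²/27 + (86−78)²/78
   = 0.0615 + 0.6944 + 0.3521 + 0.0645 + 5.3333 + 0.8205
The largest term is for pink: 5.333.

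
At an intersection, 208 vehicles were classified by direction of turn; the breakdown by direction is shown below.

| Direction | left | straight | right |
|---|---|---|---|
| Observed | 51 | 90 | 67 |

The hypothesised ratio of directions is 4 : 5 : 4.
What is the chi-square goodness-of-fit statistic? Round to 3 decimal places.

4.031

Ratio total = 13. Expected counts: 208×4/13 = 64, 208×5/13 = 80, 208×4/13 = 64.
cat           O        E   (O−E)²/E
left         51       64     2.6406
straight     90       80     1.2500
right        67       64     0.1406
Sum = 4.031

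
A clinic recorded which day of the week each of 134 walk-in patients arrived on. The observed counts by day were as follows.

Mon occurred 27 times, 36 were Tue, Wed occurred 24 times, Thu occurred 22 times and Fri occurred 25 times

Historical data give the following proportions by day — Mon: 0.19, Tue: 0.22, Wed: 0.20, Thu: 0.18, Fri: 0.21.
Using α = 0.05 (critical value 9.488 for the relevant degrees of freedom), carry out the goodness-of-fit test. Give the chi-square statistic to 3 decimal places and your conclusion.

Expected counts E_i = n·p_i: 134×0.19 = 25.46, 134×0.22 = 29.48, 134×0.20 = 26.8, 134×0.18 = 24.12, 134×0.21 = 28.14.
cat         O        E   (O−E)²/E
Mon        27    25.46     0.0932
Tue        36    29.48     1.4420
Wed        24     26.8     0.2925
Thu        22    24.12     0.1863
Fri        25    28.14     0.3504
Sum = 2.364
df = 4. Since 2.364 < 9.488, we do not reject H₀.

2.364; do not reject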